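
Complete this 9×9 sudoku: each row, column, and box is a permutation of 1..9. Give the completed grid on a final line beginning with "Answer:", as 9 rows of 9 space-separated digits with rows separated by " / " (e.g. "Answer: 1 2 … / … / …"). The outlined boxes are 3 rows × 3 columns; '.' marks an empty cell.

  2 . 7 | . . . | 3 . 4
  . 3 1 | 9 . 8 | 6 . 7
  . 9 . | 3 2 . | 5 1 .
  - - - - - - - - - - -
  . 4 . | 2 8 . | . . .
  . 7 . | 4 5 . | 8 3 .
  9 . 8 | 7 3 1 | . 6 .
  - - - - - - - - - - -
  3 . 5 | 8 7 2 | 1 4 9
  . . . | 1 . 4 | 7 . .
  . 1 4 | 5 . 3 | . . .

Step 1. [r3c3∈{6}] nothing but 6 survives at r3c3. So r3c3=6.
Step 2. [r9c7∈{2}] r9c7 has the single candidate 2. So r9c7=2.
Step 3. [r9c8∈{8}] r9c8 is down to just 8. So r9c8=8.
Step 4. [r7c2∈{6}] r7c2 has the single candidate 6. So r7c2=6.
Step 5. [r5c3∈{2}] r5c3's peers cover all but 2. So r5c3=2.
Step 6. [r6c2∈{5}] r6c2 has the single candidate 5. So r6c2=5.
Step 7. [r8c1∈{8}] r8c1 has the single candidate 8 ⇒ r8c1=8.
Step 8. [r4c7∈{9}] nothing but 9 survives at r4c7 ⇒ r4c7=9.
Step 9. [r4c6∈{6}] r4c6's peers cover all but 6. So r4c6=6.
Step 10. [r4c1∈{1}] r4c1 has the single candidate 1, so r4c1=1.
Step 11. [r9c5∈{6,9}] row 9 places 9 nowhere but r9c5, so r9c5=9.
Step 12. [r8c5∈{6}] r8c5's peers cover all but 6, so r8c5=6.
Step 13. [r4c9∈{5}] r4c9's peers cover all but 5. So r4c9=5.
Step 14. [r2c1∈{4,5}] across row 2, 5 lands solely at r2c1, so r2c1=5.
Step 15. [r8c9∈{3}] r8c9 has the single candidate 3. So r8c9=3.
Step 16. [r6c7∈{4}] only 4 remains possible at r6c7, so r6c7=4.
Step 17. [r5c1∈{6}] r5c1's peers cover all but 6 ⇒ r5c1=6.
Step 18. [r1c6∈{5}] r1c6's peers cover all but 5, so r1c6=5.
Step 19. [r4c8∈{7}] nothing but 7 survives at r4c8, so r4c8=7.
Step 20. [r1c5∈{1}] r1c5 has the single candidate 1 ⇒ r1c5=1.
Step 21. [r6c9∈{2}] r6c9 has the single candidate 2, so r6c9=2.
Step 22. [r3c9∈{8}] r3c9 is down to just 8, so r3c9=8.
Step 23. [r1c4∈{6}] r1c4 has the single candidate 6, so r1c4=6.
Step 24. [r2c5∈{4}] only 4 remains possible at r2c5 ⇒ r2c5=4.
Step 25. [r1c2∈{8}] only 8 remains possible at r1c2, so r1c2=8.
Step 26. [r3c1∈{4}] r3c1 is down to just 4, so r3c1=4.
Step 27. [r8c3∈{9}] r8c3 has the single candidate 9, so r8c3=9.
Step 28. [r8c2∈{2}] r8c2 is down to just 2 ⇒ r8c2=2.
Step 29. [r8c8∈{5}] nothing but 5 survives at r8c8 ⇒ r8c8=5.
Step 30. [r3c6∈{7}] r3c6 is down to just 7 ⇒ r3c6=7.
Step 31. [r1c8∈{9}] nothing but 9 survives at r1c8. So r1c8=9.
Step 32. [r2c8∈{2}] r2c8 has the single candidate 2. So r2c8=2.
Step 33. [r9c1∈{7}] r9c1 is down to just 7, so r9c1=7.
Step 34. [r5c9∈{1}] r5c9's peers cover all but 1. So r5c9=1.
Step 35. [r4c3∈{3}] nothing but 3 survives at r4c3. So r4c3=3.
Step 36. [r5c6∈{9}] nothing but 9 survives at r5c6 ⇒ r5c6=9.
Step 37. [r9c9∈{6}] r9c9 is down to just 6 ⇒ r9c9=6.

Answer: 2 8 7 6 1 5 3 9 4 / 5 3 1 9 4 8 6 2 7 / 4 9 6 3 2 7 5 1 8 / 1 4 3 2 8 6 9 7 5 / 6 7 2 4 5 9 8 3 1 / 9 5 8 7 3 1 4 6 2 / 3 6 5 8 7 2 1 4 9 / 8 2 9 1 6 4 7 5 3 / 7 1 4 5 9 3 2 8 6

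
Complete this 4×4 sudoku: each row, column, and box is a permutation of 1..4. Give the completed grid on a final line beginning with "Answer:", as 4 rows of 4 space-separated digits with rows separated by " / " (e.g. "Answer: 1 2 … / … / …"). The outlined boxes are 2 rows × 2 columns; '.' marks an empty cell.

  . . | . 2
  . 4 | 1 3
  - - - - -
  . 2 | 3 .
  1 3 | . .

Step 1. [r4c4∈{4}] only 4 remains possible at r4c4. So r4c4=4.
Step 2. [r1c3∈{4}] nothing but 4 survives at r1c3 ⇒ r1c3=4.
Step 3. [r2c1∈{2}] r2c1's peers cover all but 2, so r2c1=2.
Step 4. [r3c1∈{4}] r3c1's peers cover all but 4 ⇒ r3c1=4.
Step 5. [r4c3∈{2}] nothing but 2 survives at r4c3 ⇒ r4c3=2.
Step 6. [r1c2∈{1}] r1c2's peers cover all but 1. So r1c2=1.
Step 7. [r3c4∈{1}] r3c4's peers cover all but 1 ⇒ r3c4=1.
Step 8. [r1c1∈{3}] nothing but 3 survives at r1c1 ⇒ r1c1=3.

Answer: 3 1 4 2 / 2 4 1 3 / 4 2 3 1 / 1 3 2 4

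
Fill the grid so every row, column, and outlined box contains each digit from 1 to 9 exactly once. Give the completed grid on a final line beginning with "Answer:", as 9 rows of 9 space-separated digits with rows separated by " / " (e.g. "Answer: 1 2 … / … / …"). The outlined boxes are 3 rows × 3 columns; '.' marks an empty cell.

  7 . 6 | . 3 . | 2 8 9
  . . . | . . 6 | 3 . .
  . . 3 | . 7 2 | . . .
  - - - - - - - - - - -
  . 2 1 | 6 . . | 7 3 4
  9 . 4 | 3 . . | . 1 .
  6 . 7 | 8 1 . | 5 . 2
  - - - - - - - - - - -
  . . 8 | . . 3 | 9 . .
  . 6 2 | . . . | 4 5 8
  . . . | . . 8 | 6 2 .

Step 1. [r8c5∈{9}] r8c5's peers cover all but 9. So r8c5=9.
Step 2. [r4c5∈{5}] only 5 remains possible at r4c5. So r4c5=5.
Step 3. [r9c5∈{4}] only 4 remains possible at r9c5. So r9c5=4.
Step 4. [r5c2∈{5,8}] 5 has one home in row 5: r5c2. So r5c2=5.
Step 5. [r1c6∈{1,4,5}] 5 has one home in col 6: r1c6, so r1c6=5.
Step 6. [r7c8∈{7}] r7c8 has the single candidate 7, so r7c8=7.
Step 7. [r7c9∈{1}] only 1 remains possible at r7c9. So r7c9=1.
Step 8. [r8c6∈{1,7}] r8c6 is the only open cell in col 6 admitting 1. So r8c6=1.
Step 9. [r2c1∈{1,2,4,5,8}] across row 2, 2 lands solely at r2c1. So r2c1=2.
Step 10. [r7c2∈{4}] nothing but 4 survives at r7c2 ⇒ r7c2=4.
Step 11. [r1c2∈{1}] nothing but 1 survives at r1c2. So r1c2=1.
Step 12. [r3c1∈{4,5,8}] across col 1, 4 lands solely at r3c1. So r3c1=4.
Step 13. [r2c3∈{5,9}] box 1 places 5 nowhere but r2c3, so r2c3=5.
Step 14. [r2c4∈{1,4,9}] in row 2, 1 fits only at r2c4, so r2c4=1.
Step 15. [r2c2∈{8,9}] 9 has one home in row 2: r2c2 ⇒ r2c2=9.
Step 16. [r9c1∈{1,3,5}] r9c1 is the only open cell in row 9 admitting 1, so r9c1=1.
Step 17. [r9c4∈{5,7}] r9c4 is the only open cell in row 9 admitting 5, so r9c4=5.
Step 18. [r3c9∈{5,6}] 5 has one home in row 3: r3c9, so r3c9=5.
Step 19. [r9c2∈{3,7}] in row 9, 7 fits only at r9c2, so r9c2=7.
Step 20. [r7c4∈{2}] only 2 remains possible at r7c4. So r7c4=2.
Step 21. [r6c8∈{9}] r6c8 has the single candidate 9, so r6c8=9.
Step 22. [r5c7∈{8}] r5c7 is down to just 8 ⇒ r5c7=8.
Step 23. [r3c4∈{9}] r3c4's peers cover all but 9. So r3c4=9.
Step 24. [r9c9∈{3}] nothing but 3 survives at r9c9 ⇒ r9c9=3.
Step 25. [r7c5∈{6}] r7c5's peers cover all but 6, so r7c5=6.
Step 26. [r6c6∈{4}] nothing but 4 survives at r6c6. So r6c6=4.
Step 27. [r5c6∈{7}] only 7 remains possible at r5c6 ⇒ r5c6=7.
Step 28. [r7c1∈{5}] only 5 remains possible at r7c1 ⇒ r7c1=5.
Step 29. [r2c5∈{8}] r2c5 is down to just 8, so r2c5=8.
Step 30. [r3c7∈{1}] r3c7 has the single candidate 1, so r3c7=1.
Step 31. [r4c6∈{9}] r4c6 has the single candidate 9. So r4c6=9.
Step 32. [r6c2∈{3}] r6c2's peers cover all but 3 ⇒ r6c2=3.
Step 33. [r2c8∈{4}] nothing but 4 survives at r2c8, so r2c8=4.
Step 34. [r9c3∈{9}] r9c3's peers cover all but 9. So r9c3=9.
Step 35. [r4c1∈{8}] r4c1 is down to just 8, so r4c1=8.
Step 36. [r8c4∈{7}] nothing but 7 survives at r8c4. So r8c4=7.
Step 37. [r3c2∈{8}] only 8 remains possible at r3c2 ⇒ r3c2=8.
Step 38. [r5c9∈{6}] r5c9 is down to just 6, so r5c9=6.
Step 39. [r5c5∈{2}] r5c5 has the single candidate 2. So r5c5=2.
Step 40. [r1c4∈{4}] r1c4 has the single candidate 4, so r1c4=4.
Step 41. [r2c9∈{7}] nothing but 7 survives at r2c9, so r2c9=7.
Step 42. [r3c8∈{6}] r3c8 has the single candidate 6, so r3c8=6.
Step 43. [r8c1∈{3}] only 3 remains possible at r8c1, so r8c1=3.

Answer: 7 1 6 4 3 5 2 8 9 / 2 9 5 1 8 6 3 4 7 / 4 8 3 9 7 2 1 6 5 / 8 2 1 6 5 9 7 3 4 / 9 5 4 3 2 7 8 1 6 / 6 3 7 8 1 4 5 9 2 / 5 4 8 2 6 3 9 7 1 / 3 6 2 7 9 1 4 5 8 / 1 7 9 5 4 8 6 2 3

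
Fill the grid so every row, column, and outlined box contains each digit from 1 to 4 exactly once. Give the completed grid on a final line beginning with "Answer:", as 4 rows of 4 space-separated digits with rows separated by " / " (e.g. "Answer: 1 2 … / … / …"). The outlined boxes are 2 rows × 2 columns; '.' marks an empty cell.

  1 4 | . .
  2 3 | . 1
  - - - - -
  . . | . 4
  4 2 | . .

Step 1. [r4c4∈{3}] r4c4 has the single candidate 3, so r4c4=3.
Step 2. [r3c3∈{1,2}] in row 3, 2 fits only at r3c3, so r3c3=2.
Step 3. [r2c3∈{4}] only 4 remains possible at r2c3 ⇒ r2c3=4.
Step 4. [r3c1∈{3}] r3c1's peers cover all but 3 ⇒ r3c1=3.
Step 5. [r1c3∈{3}] only 3 remains possible at r1c3. So r1c3=3.
Step 6. [r4c3∈{1}] r4c3 is down to just 1, so r4c3=1.
Step 7. [r1c4∈{2}] r1c4 has the single candidate 2 ⇒ r1c4=2.
Step 8. [r3c2∈{1}] only 1 remains possible at r3c2 ⇒ r3c2=1.

Answer: 1 4 3 2 / 2 3 4 1 / 3 1 2 4 / 4 2 1 3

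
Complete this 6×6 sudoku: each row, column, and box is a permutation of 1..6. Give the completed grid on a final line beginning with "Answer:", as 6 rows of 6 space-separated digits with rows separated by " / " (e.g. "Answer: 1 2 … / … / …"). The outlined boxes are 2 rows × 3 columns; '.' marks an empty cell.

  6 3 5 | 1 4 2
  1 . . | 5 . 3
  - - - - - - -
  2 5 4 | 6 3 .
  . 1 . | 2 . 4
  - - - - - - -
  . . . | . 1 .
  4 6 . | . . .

Step 1. [r2c3∈{2}] r2c3's peers cover all but 2, so r2c3=2.
Step 2. [r5c3∈{3}] r5c3's peers cover all but 3. So r5c3=3.
Step 3. [r6c6∈{5}] only 5 remains possible at r6c6, so r6c6=5.
Step 4. [r5c6∈{6}] only 6 remains possible at r5c6. So r5c6=6.
Step 5. [r5c4∈{4}] r5c4 has the single candidate 4 ⇒ r5c4=4.
Step 6. [r2c2∈{4}] r2c2 is down to just 4. So r2c2=4.
Step 7. [r6c3∈{1}] r6c3 has the single candidate 1, so r6c3=1.
Step 8. [r6c4∈{3}] nothing but 3 survives at r6c4. So r6c4=3.
Step 9. [r2c5∈{6}] nothing but 6 survives at r2c5 ⇒ r2c5=6.
Step 10. [r5c1∈{5}] r5c1 has the single candidate 5. So r5c1=5.
Step 11. [r4c3∈{6}] r4c3's peers cover all but 6. So r4c3=6.
Step 12. [r4c5∈{5}] nothing but 5 survives at r4c5, so r4c5=5.
Step 13. [r4c1∈{3}] r4c1 has the single candidate 3, so r4c1=3.
Step 14. [r5c2∈{2}] r5c2's peers cover all but 2. So r5c2=2.
Step 15. [r3c6∈{1}] nothing but 1 survives at r3c6. So r3c6=1.
Step 16. [r6c5∈{2}] nothing but 2 survives at r6c5. So r6c5=2.

Answer: 6 3 5 1 4 2 / 1 4 2 5 6 3 / 2 5 4 6 3 1 / 3 1 6 2 5 4 / 5 2 3 4 1 6 / 4 6 1 3 2 5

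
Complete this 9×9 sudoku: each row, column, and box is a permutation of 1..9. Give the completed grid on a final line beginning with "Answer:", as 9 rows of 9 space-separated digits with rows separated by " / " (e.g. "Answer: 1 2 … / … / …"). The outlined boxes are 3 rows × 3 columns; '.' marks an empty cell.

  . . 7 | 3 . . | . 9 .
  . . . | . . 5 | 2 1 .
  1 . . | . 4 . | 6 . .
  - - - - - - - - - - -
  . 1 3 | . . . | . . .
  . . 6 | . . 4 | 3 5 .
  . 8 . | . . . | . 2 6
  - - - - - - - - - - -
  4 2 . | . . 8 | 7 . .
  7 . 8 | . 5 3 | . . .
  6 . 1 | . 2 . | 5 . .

Step 1. [r8c2∈{9}] only 9 remains possible at r8c2. So r8c2=9.
Step 2. [r3c3∈{2,5,9}] 2 has one home in col 3: r3c3, so r3c3=2.
Step 3. [r2c1∈{3,8,9}] col 1 places 3 nowhere but r2c1. So r2c1=3.
Step 4. [r6c3∈{4,5,9}] box 4 places 4 nowhere but r6c3 ⇒ r6c3=4.
Step 5. [r1c1∈{5,8}] 8 has one home in col 1: r1c1. So r1c1=8.
Step 6. [r4c7∈{4,8,9}] in col 7, 8 fits only at r4c7. So r4c7=8.
Step 7. [r6c7∈{1,9}] 9 has one home in col 7: r6c7. So r6c7=9.
Step 8. [r5c9∈{1,7}] 1 has one home in box 6: r5c9. So r5c9=1.
Step 9. [r1c7∈{4}] nothing but 4 survives at r1c7, so r1c7=4.
Step 10. [r1c6∈{1,2,6}] across row 1, 2 lands solely at r1c6. So r1c6=2.
Step 11. [r4c6∈{6,7,9}] in col 6, 6 fits only at r4c6. So r4c6=6.
Step 12. [r1c5∈{1,6}] row 1 places 1 nowhere but r1c5. So r1c5=1.
Step 13. [r7c4∈{1,6,9}] across row 7, 1 lands solely at r7c4, so r7c4=1.
Step 14. [r1c9∈{5}] r1c9 is down to just 5, so r1c9=5.
Step 15. [r6c1∈{5}] nothing but 5 survives at r6c1 ⇒ r6c1=5.
Step 16. [r6c4∈{7}] nothing but 7 survives at r6c4 ⇒ r6c4=7.
Step 17. [r4c5∈{9}] r4c5 is down to just 9. So r4c5=9.
Step 18. [r2c5∈{6,7,8}] col 5 places 7 nowhere but r2c5, so r2c5=7.
Step 19. [r2c4∈{6,8,9}] across box 2, 6 lands solely at r2c4. So r2c4=6.
Step 20. [r3c4∈{8,9}] box 2 places 8 nowhere but r3c4 ⇒ r3c4=8.
Step 21. [r9c8∈{3,4,8}] across col 8, 8 lands solely at r9c8 ⇒ r9c8=8.
Step 22. [r8c4∈{4}] r8c4 has the single candidate 4, so r8c4=4.
Step 23. [r9c9∈{3,4,9}] in row 9, 4 fits only at r9c9 ⇒ r9c9=4.
Step 24. [r4c1∈{2}] r4c1 is down to just 2, so r4c1=2.
Step 25. [r4c9∈{7}] only 7 remains possible at r4c9. So r4c9=7.
Step 26. [r3c9∈{3}] r3c9 is down to just 3, so r3c9=3.
Step 27. [r7c8∈{3,6}] 3 has one home in row 7: r7c8, so r7c8=3.
Step 28. [r3c6∈{9}] only 9 remains possible at r3c6 ⇒ r3c6=9.
Step 29. [r2c3∈{9}] nothing but 9 survives at r2c3 ⇒ r2c3=9.
Step 30. [r8c8∈{6}] r8c8's peers cover all but 6. So r8c8=6.
Step 31. [r8c9∈{2}] r8c9 is down to just 2 ⇒ r8c9=2.
Step 32. [r3c8∈{7}] r3c8 is down to just 7 ⇒ r3c8=7.
Step 33. [r7c5∈{6}] r7c5 has the single candidate 6. So r7c5=6.
Step 34. [r1c2∈{6}] nothing but 6 survives at r1c2 ⇒ r1c2=6.
Step 35. [r5c1∈{9}] r5c1 has the single candidate 9 ⇒ r5c1=9.
Step 36. [r5c5∈{8}] r5c5 has the single candidate 8, so r5c5=8.
Step 37. [r8c7∈{1}] r8c7 has the single candidate 1. So r8c7=1.
Step 38. [r5c4∈{2}] nothing but 2 survives at r5c4 ⇒ r5c4=2.
Step 39. [r9c4∈{9}] only 9 remains possible at r9c4. So r9c4=9.
Step 40. [r7c3∈{5}] r7c3's peers cover all but 5, so r7c3=5.
Step 41. [r7c9∈{9}] only 9 remains possible at r7c9, so r7c9=9.
Step 42. [r2c9∈{8}] nothing but 8 survives at r2c9 ⇒ r2c9=8.
Step 43. [r4c8∈{4}] r4c8's peers cover all but 4 ⇒ r4c8=4.
Step 44. [r6c6∈{1}] nothing but 1 survives at r6c6 ⇒ r6c6=1.
Step 45. [r5c2∈{7}] r5c2 is down to just 7 ⇒ r5c2=7.
Step 46. [r3c2∈{5}] r3c2 has the single candidate 5 ⇒ r3c2=5.
Step 47. [r9c2∈{3}] only 3 remains possible at r9c2. So r9c2=3.
Step 48. [r2c2∈{4}] nothing but 4 survives at r2c2 ⇒ r2c2=4.
Step 49. [r6c5∈{3}] r6c5 is down to just 3 ⇒ r6c5=3.
Step 50. [r4c4∈{5}] only 5 remains possible at r4c4 ⇒ r4c4=5.
Step 51. [r9c6∈{7}] r9c6 has the single candidate 7. So r9c6=7.

Answer: 8 6 7 3 1 2 4 9 5 / 3 4 9 6 7 5 2 1 8 / 1 5 2 8 4 9 6 7 3 / 2 1 3 5 9 6 8 4 7 / 9 7 6 2 8 4 3 5 1 / 5 8 4 7 3 1 9 2 6 / 4 2 5 1 6 8 7 3 9 / 7 9 8 4 5 3 1 6 2 / 6 3 1 9 2 7 5 8 4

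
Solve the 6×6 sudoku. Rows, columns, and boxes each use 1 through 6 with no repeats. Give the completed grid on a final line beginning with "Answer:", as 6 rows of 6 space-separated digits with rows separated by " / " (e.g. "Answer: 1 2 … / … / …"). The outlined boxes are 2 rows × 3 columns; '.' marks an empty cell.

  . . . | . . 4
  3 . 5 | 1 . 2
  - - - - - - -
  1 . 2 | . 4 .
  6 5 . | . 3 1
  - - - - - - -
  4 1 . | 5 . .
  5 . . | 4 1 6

Step 1. [r2c5∈{6}] only 6 remains possible at r2c5, so r2c5=6.
Step 2. [r6c2∈{2,3}] in row 6, 2 fits only at r6c2 ⇒ r6c2=2.
Step 3. [r5c3∈{3,6}] in row 5, 6 fits only at r5c3, so r5c3=6.
Step 4. [r6c3∈{3}] r6c3 is down to just 3, so r6c3=3.
Step 5. [r5c6∈{3}] r5c6 is down to just 3. So r5c6=3.
Step 6. [r5c5∈{2}] r5c5 has the single candidate 2. So r5c5=2.
Step 7. [r4c4∈{2}] nothing but 2 survives at r4c4 ⇒ r4c4=2.
Step 8. [r2c2∈{4}] r2c2 is down to just 4. So r2c2=4.
Step 9. [r3c2∈{3}] r3c2 is down to just 3. So r3c2=3.
Step 10. [r1c3∈{1}] only 1 remains possible at r1c3 ⇒ r1c3=1.
Step 11. [r1c1∈{2}] only 2 remains possible at r1c1 ⇒ r1c1=2.
Step 12. [r3c6∈{5}] r3c6's peers cover all but 5 ⇒ r3c6=5.
Step 13. [r4c3∈{4}] r4c3's peers cover all but 4 ⇒ r4c3=4.
Step 14. [r3c4∈{6}] r3c4's peers cover all but 6 ⇒ r3c4=6.
Step 15. [r1c5∈{5}] nothing but 5 survives at r1c5, so r1c5=5.
Step 16. [r1c4∈{3}] r1c4 has the single candidate 3. So r1c4=3.
Step 17. [r1c2∈{6}] r1c2 has the single candidate 6, so r1c2=6.

Answer: 2 6 1 3 5 4 / 3 4 5 1 6 2 / 1 3 2 6 4 5 / 6 5 4 2 3 1 / 4 1 6 5 2 3 / 5 2 3 4 1 6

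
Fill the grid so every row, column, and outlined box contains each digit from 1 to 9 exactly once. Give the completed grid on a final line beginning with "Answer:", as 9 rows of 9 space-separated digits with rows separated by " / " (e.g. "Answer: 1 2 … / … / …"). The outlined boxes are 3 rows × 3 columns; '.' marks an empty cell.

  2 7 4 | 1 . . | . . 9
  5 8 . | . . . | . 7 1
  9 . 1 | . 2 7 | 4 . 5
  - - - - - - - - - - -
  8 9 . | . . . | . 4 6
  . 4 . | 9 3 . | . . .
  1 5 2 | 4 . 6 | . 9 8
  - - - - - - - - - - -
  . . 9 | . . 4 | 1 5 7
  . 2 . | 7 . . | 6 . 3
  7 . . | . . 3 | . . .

Step 1. [r8c8∈{8}] r8c8's peers cover all but 8. So r8c8=8.
Step 2. [r3c4∈{3,6,8}] across row 3, 8 lands solely at r3c4 ⇒ r3c4=8.
Step 3. [r5c9∈{2}] r5c9's peers cover all but 2, so r5c9=2.
Step 4. [r6c7∈{3,7}] across row 6, 3 lands solely at r6c7. So r6c7=3.
Step 5. [r1c6∈{5}] nothing but 5 survives at r1c6, so r1c6=5.
Step 6. [r1c5∈{6}] only 6 remains possible at r1c5 ⇒ r1c5=6.
Step 7. [r2c3∈{3,6}] 6 has one home in row 2: r2c3 ⇒ r2c3=6.
Step 8. [r7c4∈{2,6}] in row 7, 2 fits only at r7c4. So r7c4=2.
Step 9. [r4c4∈{5}] r4c4 is down to just 5. So r4c4=5.
Step 10. [r4c7∈{7}] r4c7's peers cover all but 7. So r4c7=7.
Step 11. [r4c5∈{1}] r4c5's peers cover all but 1. So r4c5=1.
Step 12. [r2c6∈{9}] nothing but 9 survives at r2c6. So r2c6=9.
Step 13. [r8c5∈{5,9}] row 8 places 9 nowhere but r8c5. So r8c5=9.
Step 14. [r7c1∈{3,6}] in col 1, 3 fits only at r7c1. So r7c1=3.
Step 15. [r9c5∈{5,8}] r9c5 is the only open cell in col 5 admitting 5 ⇒ r9c5=5.
Step 16. [r9c7∈{2,9}] in row 9, 9 fits only at r9c7. So r9c7=9.
Step 17. [r7c2∈{6}] r7c2's peers cover all but 6. So r7c2=6.
Step 18. [r1c8∈{3}] r1c8 is down to just 3. So r1c8=3.
Step 19. [r9c4∈{6}] r9c4 has the single candidate 6. So r9c4=6.
Step 20. [r2c5∈{4}] r2c5 is down to just 4 ⇒ r2c5=4.
Step 21. [r1c7∈{8}] only 8 remains possible at r1c7, so r1c7=8.
Step 22. [r9c9∈{4}] r9c9 has the single candidate 4, so r9c9=4.
Step 23. [r8c1∈{4}] nothing but 4 survives at r8c1. So r8c1=4.
Step 24. [r5c6∈{8}] only 8 remains possible at r5c6. So r5c6=8.
Step 25. [r5c7∈{5}] nothing but 5 survives at r5c7. So r5c7=5.
Step 26. [r4c6∈{2}] r4c6's peers cover all but 2. So r4c6=2.
Step 27. [r9c8∈{2}] only 2 remains possible at r9c8, so r9c8=2.
Step 28. [r5c8∈{1}] only 1 remains possible at r5c8 ⇒ r5c8=1.
Step 29. [r7c5∈{8}] r7c5 is down to just 8 ⇒ r7c5=8.
Step 30. [r5c1∈{6}] only 6 remains possible at r5c1 ⇒ r5c1=6.
Step 31. [r8c6∈{1}] r8c6's peers cover all but 1. So r8c6=1.
Step 32. [r4c3∈{3}] r4c3 has the single candidate 3, so r4c3=3.
Step 33. [r6c5∈{7}] r6c5's peers cover all but 7, so r6c5=7.
Step 34. [r2c4∈{3}] r2c4's peers cover all but 3. So r2c4=3.
Step 35. [r3c2∈{3}] only 3 remains possible at r3c2, so r3c2=3.
Step 36. [r9c3∈{8}] r9c3's peers cover all but 8. So r9c3=8.
Step 37. [r5c3∈{7}] only 7 remains possible at r5c3, so r5c3=7.
Step 38. [r9c2∈{1}] r9c2 is down to just 1 ⇒ r9c2=1.
Step 39. [r3c8∈{6}] nothing but 6 survives at r3c8 ⇒ r3c8=6.
Step 40. [r2c7∈{2}] only 2 remains possible at r2c7. So r2c7=2.
Step 41. [r8c3∈{5}] r8c3 has the single candidate 5, so r8c3=5.

Answer: 2 7 4 1 6 5 8 3 9 / 5 8 6 3 4 9 2 7 1 / 9 3 1 8 2 7 4 6 5 / 8 9 3 5 1 2 7 4 6 / 6 4 7 9 3 8 5 1 2 / 1 5 2 4 7 6 3 9 8 / 3 6 9 2 8 4 1 5 7 / 4 2 5 7 9 1 6 8 3 / 7 1 8 6 5 3 9 2 4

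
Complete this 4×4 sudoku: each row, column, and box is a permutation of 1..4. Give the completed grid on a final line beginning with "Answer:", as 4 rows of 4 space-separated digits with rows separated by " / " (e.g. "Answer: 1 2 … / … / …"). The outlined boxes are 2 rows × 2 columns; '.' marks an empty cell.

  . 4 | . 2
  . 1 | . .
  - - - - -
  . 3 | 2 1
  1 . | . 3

Step 1. [r1c1∈{3}] nothing but 3 survives at r1c1, so r1c1=3.
Step 2. [r2c3∈{3,4}] r2c3 is the only open cell in row 2 admitting 3. So r2c3=3.
Step 3. [r2c4∈{4}] nothing but 4 survives at r2c4 ⇒ r2c4=4.
Step 4. [r2c1∈{2}] only 2 remains possible at r2c1 ⇒ r2c1=2.
Step 5. [r1c3∈{1}] r1c3 has the single candidate 1. So r1c3=1.
Step 6. [r4c3∈{4}] r4c3 is down to just 4 ⇒ r4c3=4.
Step 7. [r3c1∈{4}] only 4 remains possible at r3c1, so r3c1=4.
Step 8. [r4c2∈{2}] r4c2 has the single candidate 2 ⇒ r4c2=2.

Answer: 3 4 1 2 / 2 1 3 4 / 4 3 2 1 / 1 2 4 3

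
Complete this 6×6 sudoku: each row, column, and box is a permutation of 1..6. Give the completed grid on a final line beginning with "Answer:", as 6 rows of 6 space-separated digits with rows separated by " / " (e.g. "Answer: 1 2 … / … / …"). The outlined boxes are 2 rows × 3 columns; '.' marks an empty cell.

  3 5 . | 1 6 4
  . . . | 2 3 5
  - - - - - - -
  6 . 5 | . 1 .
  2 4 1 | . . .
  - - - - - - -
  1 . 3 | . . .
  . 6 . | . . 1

Step 1. [r6c4∈{3,4,5}] 3 has one home in row 6: r6c4. So r6c4=3.
Step 2. [r5c2∈{2}] r5c2 has the single candidate 2, so r5c2=2.
Step 3. [r4c5∈{5}] r4c5's peers cover all but 5, so r4c5=5.
Step 4. [r6c3∈{4}] r6c3's peers cover all but 4 ⇒ r6c3=4.
Step 5. [r5c4∈{4,5,6}] row 5 places 5 nowhere but r5c4. So r5c4=5.
Step 6. [r4c6∈{3,6}] in row 4, 3 fits only at r4c6. So r4c6=3.
Step 7. [r3c2∈{3}] r3c2's peers cover all but 3 ⇒ r3c2=3.
Step 8. [r5c5∈{4}] only 4 remains possible at r5c5. So r5c5=4.
Step 9. [r5c6∈{6}] r5c6 has the single candidate 6. So r5c6=6.
Step 10. [r2c3∈{6}] only 6 remains possible at r2c3, so r2c3=6.
Step 11. [r3c6∈{2}] r3c6's peers cover all but 2 ⇒ r3c6=2.
Step 12. [r2c2∈{1}] r2c2 is down to just 1, so r2c2=1.
Step 13. [r1c3∈{2}] nothing but 2 survives at r1c3 ⇒ r1c3=2.
Step 14. [r6c1∈{5}] nothing but 5 survives at r6c1 ⇒ r6c1=5.
Step 15. [r3c4∈{4}] r3c4's peers cover all but 4 ⇒ r3c4=4.
Step 16. [r2c1∈{4}] r2c1 has the single candidate 4, so r2c1=4.
Step 17. [r4c4∈{6}] r4c4's peers cover all but 6 ⇒ r4c4=6.
Step 18. [r6c5∈{2}] r6c5 is down to just 2. So r6c5=2.

Answer: 3 5 2 1 6 4 / 4 1 6 2 3 5 / 6 3 5 4 1 2 / 2 4 1 6 5 3 / 1 2 3 5 4 6 / 5 6 4 3 2 1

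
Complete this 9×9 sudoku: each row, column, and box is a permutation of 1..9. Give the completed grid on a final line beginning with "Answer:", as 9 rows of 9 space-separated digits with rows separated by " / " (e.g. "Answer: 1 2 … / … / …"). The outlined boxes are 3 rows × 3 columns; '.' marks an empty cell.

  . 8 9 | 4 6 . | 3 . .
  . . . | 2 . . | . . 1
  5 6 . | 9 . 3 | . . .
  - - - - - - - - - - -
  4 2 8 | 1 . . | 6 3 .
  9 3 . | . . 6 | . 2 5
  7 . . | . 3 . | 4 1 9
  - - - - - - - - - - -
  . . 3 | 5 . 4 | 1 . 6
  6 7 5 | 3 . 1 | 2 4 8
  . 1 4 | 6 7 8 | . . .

Step 1. [r5c7∈{7,8}] 8 has one home in box 6: r5c7. So r5c7=8.
Step 2. [r3c7∈{7}] only 7 remains possible at r3c7 ⇒ r3c7=7.
Step 3. [r1c8∈{5}] only 5 remains possible at r1c8, so r1c8=5.
Step 4. [r3c3∈{1,2}] col 3 places 2 nowhere but r3c3 ⇒ r3c3=2.
Step 5. [r9c8∈{9}] r9c8's peers cover all but 9 ⇒ r9c8=9.
Step 6. [r4c6∈{5,7,9}] 9 has one home in col 6: r4c6 ⇒ r4c6=9.
Step 7. [r4c5∈{5}] r4c5's peers cover all but 5, so r4c5=5.
Step 8. [r3c8∈{8}] nothing but 8 survives at r3c8, so r3c8=8.
Step 9. [r7c5∈{2,9}] in col 5, 2 fits only at r7c5, so r7c5=2.
Step 10. [r2c6∈{5,7}] across row 2, 5 lands solely at r2c6. So r2c6=5.
Step 11. [r6c2∈{5}] r6c2 is down to just 5, so r6c2=5.
Step 12. [r6c6∈{2}] nothing but 2 survives at r6c6 ⇒ r6c6=2.
Step 13. [r3c9∈{4}] r3c9 has the single candidate 4, so r3c9=4.
Step 14. [r2c7∈{9}] nothing but 9 survives at r2c7 ⇒ r2c7=9.
Step 15. [r2c5∈{8}] nothing but 8 survives at r2c5. So r2c5=8.
Step 16. [r8c5∈{9}] only 9 remains possible at r8c5 ⇒ r8c5=9.
Step 17. [r3c5∈{1}] only 1 remains possible at r3c5. So r3c5=1.
Step 18. [r4c9∈{7}] only 7 remains possible at r4c9. So r4c9=7.
Step 19. [r1c1∈{1}] r1c1 has the single candidate 1, so r1c1=1.
Step 20. [r2c8∈{6}] nothing but 6 survives at r2c8. So r2c8=6.
Step 21. [r6c4∈{8}] r6c4's peers cover all but 8, so r6c4=8.
Step 22. [r2c3∈{7}] nothing but 7 survives at r2c3, so r2c3=7.
Step 23. [r1c6∈{7}] r1c6's peers cover all but 7, so r1c6=7.
Step 24. [r5c3∈{1}] nothing but 1 survives at r5c3 ⇒ r5c3=1.
Step 25. [r7c8∈{7}] r7c8 is down to just 7 ⇒ r7c8=7.
Step 26. [r6c3∈{6}] r6c3 has the single candidate 6 ⇒ r6c3=6.
Step 27. [r1c9∈{2}] only 2 remains possible at r1c9, so r1c9=2.
Step 28. [r9c9∈{3}] r9c9 has the single candidate 3. So r9c9=3.
Step 29. [r9c7∈{5}] only 5 remains possible at r9c7 ⇒ r9c7=5.
Step 30. [r7c2∈{9}] only 9 remains possible at r7c2 ⇒ r7c2=9.
Step 31. [r5c5∈{4}] only 4 remains possible at r5c5. So r5c5=4.
Step 32. [r2c1∈{3}] r2c1 is down to just 3, so r2c1=3.
Step 33. [r2c2∈{4}] r2c2 is down to just 4, so r2c2=4.
Step 34. [r5c4∈{7}] nothing but 7 survives at r5c4 ⇒ r5c4=7.
Step 35. [r9c1∈{2}] only 2 remains possible at r9c1 ⇒ r9c1=2.
Step 36. [r7c1∈{8}] only 8 remains possible at r7c1, so r7c1=8.

Answer: 1 8 9 4 6 7 3 5 2 / 3 4 7 2 8 5 9 6 1 / 5 6 2 9 1 3 7 8 4 / 4 2 8 1 5 9 6 3 7 / 9 3 1 7 4 6 8 2 5 / 7 5 6 8 3 2 4 1 9 / 8 9 3 5 2 4 1 7 6 / 6 7 5 3 9 1 2 4 8 / 2 1 4 6 7 8 5 9 3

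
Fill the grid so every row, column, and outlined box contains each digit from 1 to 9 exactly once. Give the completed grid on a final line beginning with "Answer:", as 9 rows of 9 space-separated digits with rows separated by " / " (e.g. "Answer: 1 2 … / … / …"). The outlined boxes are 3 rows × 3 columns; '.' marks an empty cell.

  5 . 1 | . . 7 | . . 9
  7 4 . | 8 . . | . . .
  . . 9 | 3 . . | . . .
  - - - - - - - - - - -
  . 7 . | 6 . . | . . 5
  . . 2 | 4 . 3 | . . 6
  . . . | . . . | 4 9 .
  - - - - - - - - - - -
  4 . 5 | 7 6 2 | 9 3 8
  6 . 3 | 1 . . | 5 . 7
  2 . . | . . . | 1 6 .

Step 1. [r3c1∈{8}] only 8 remains possible at r3c1 ⇒ r3c1=8.
Step 2. [r1c4∈{2}] only 2 remains possible at r1c4, so r1c4=2.
Step 3. [r9c4∈{5,9}] col 4 places 9 nowhere but r9c4 ⇒ r9c4=9.
Step 4. [r9c2∈{8}] nothing but 8 survives at r9c2. So r9c2=8.
Step 5. [r6c5∈{1,2,5,7,8}] r6c5 is the only open cell in row 6 admitting 7. So r6c5=7.
Step 6. [r6c9∈{1,2,3}] r6c9 is the only open cell in row 6 admitting 2. So r6c9=2.
Step 7. [r2c3∈{6}] only 6 remains possible at r2c3, so r2c3=6.
Step 8. [r1c5∈{4}] r1c5's peers cover all but 4, so r1c5=4.
Step 9. [r4c7∈{3,8}] across box 6, 3 lands solely at r4c7. So r4c7=3.
Step 10. [r3c6∈{1,5,6}] col 6 places 6 nowhere but r3c6, so r3c6=6.
Step 11. [r4c5∈{1,2,8,9}] across row 4, 2 lands solely at r4c5 ⇒ r4c5=2.
Step 12. [r2c7∈{2}] nothing but 2 survives at r2c7 ⇒ r2c7=2.
Step 13. [r1c8∈{8}] nothing but 8 survives at r1c8, so r1c8=8.
Step 14. [r4c8∈{1}] r4c8 has the single candidate 1. So r4c8=1.
Step 15. [r4c1∈{9}] r4c1's peers cover all but 9. So r4c1=9.
Step 16. [r5c1∈{1}] r5c1's peers cover all but 1 ⇒ r5c1=1.
Step 17. [r4c6∈{8}] nothing but 8 survives at r4c6 ⇒ r4c6=8.
Step 18. [r6c4∈{5}] r6c4 is down to just 5. So r6c4=5.
Step 19. [r2c8∈{5}] r2c8 has the single candidate 5 ⇒ r2c8=5.
Step 20. [r9c9∈{4}] r9c9 has the single candidate 4 ⇒ r9c9=4.
Step 21. [r3c9∈{1}] r3c9 has the single candidate 1 ⇒ r3c9=1.
Step 22. [r2c6∈{1,9}] across col 6, 9 lands solely at r2c6, so r2c6=9.
Step 23. [r3c7∈{7}] r3c7's peers cover all but 7. So r3c7=7.
Step 24. [r6c1∈{3}] r6c1 is down to just 3. So r6c1=3.
Step 25. [r3c5∈{5}] only 5 remains possible at r3c5. So r3c5=5.
Step 26. [r5c5∈{9}] r5c5's peers cover all but 9, so r5c5=9.
Step 27. [r5c7∈{8}] r5c7 has the single candidate 8 ⇒ r5c7=8.
Step 28. [r5c2∈{5}] r5c2's peers cover all but 5. So r5c2=5.
Step 29. [r5c8∈{7}] r5c8 is down to just 7, so r5c8=7.
Step 30. [r6c2∈{6}] r6c2 is down to just 6, so r6c2=6.
Step 31. [r3c8∈{4}] r3c8 has the single candidate 4, so r3c8=4.
Step 32. [r7c2∈{1}] r7c2's peers cover all but 1. So r7c2=1.
Step 33. [r9c5∈{3}] only 3 remains possible at r9c5 ⇒ r9c5=3.
Step 34. [r2c9∈{3}] only 3 remains possible at r2c9 ⇒ r2c9=3.
Step 35. [r6c3∈{8}] r6c3's peers cover all but 8, so r6c3=8.
Step 36. [r8c5∈{8}] r8c5's peers cover all but 8 ⇒ r8c5=8.
Step 37. [r2c5∈{1}] r2c5's peers cover all but 1 ⇒ r2c5=1.
Step 38. [r1c2∈{3}] only 3 remains possible at r1c2, so r1c2=3.
Step 39. [r9c6∈{5}] r9c6 is down to just 5 ⇒ r9c6=5.
Step 40. [r4c3∈{4}] r4c3 has the single candidate 4 ⇒ r4c3=4.
Step 41. [r9c3∈{7}] only 7 remains possible at r9c3, so r9c3=7.
Step 42. [r8c8∈{2}] r8c8's peers cover all but 2, so r8c8=2.
Step 43. [r8c6∈{4}] only 4 remains possible at r8c6. So r8c6=4.
Step 44. [r1c7∈{6}] only 6 remains possible at r1c7, so r1c7=6.
Step 45. [r6c6∈{1}] r6c6 has the single candidate 1, so r6c6=1.
Step 46. [r8c2∈{9}] nothing but 9 survives at r8c2 ⇒ r8c2=9.
Step 47. [r3c2∈{2}] nothing but 2 survives at r3c2 ⇒ r3c2=2.

Answer: 5 3 1 2 4 7 6 8 9 / 7 4 6 8 1 9 2 5 3 / 8 2 9 3 5 6 7 4 1 / 9 7 4 6 2 8 3 1 5 / 1 5 2 4 9 3 8 7 6 / 3 6 8 5 7 1 4 9 2 / 4 1 5 7 6 2 9 3 8 / 6 9 3 1 8 4 5 2 7 / 2 8 7 9 3 5 1 6 4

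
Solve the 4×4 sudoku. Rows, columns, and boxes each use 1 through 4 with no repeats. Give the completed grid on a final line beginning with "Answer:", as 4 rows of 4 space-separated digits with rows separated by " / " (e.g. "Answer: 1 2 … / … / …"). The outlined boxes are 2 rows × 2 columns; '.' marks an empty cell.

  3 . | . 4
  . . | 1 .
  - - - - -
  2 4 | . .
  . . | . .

Step 1. [r2c4∈{2,3}] row 2 places 3 nowhere but r2c4 ⇒ r2c4=3.
Step 2. [r4c4∈{1,2}] across col 4, 2 lands solely at r4c4. So r4c4=2.
Step 3. [r1c2∈{1,2}] row 1 places 1 nowhere but r1c2, so r1c2=1.
Step 4. [r3c3∈{3}] r3c3's peers cover all but 3. So r3c3=3.
Step 5. [r2c2∈{2}] only 2 remains possible at r2c2, so r2c2=2.
Step 6. [r4c1∈{1}] only 1 remains possible at r4c1, so r4c1=1.
Step 7. [r4c2∈{3}] only 3 remains possible at r4c2. So r4c2=3.
Step 8. [r4c3∈{4}] nothing but 4 survives at r4c3, so r4c3=4.
Step 9. [r1c3∈{2}] nothing but 2 survives at r1c3, so r1c3=2.
Step 10. [r2c1∈{4}] only 4 remains possible at r2c1 ⇒ r2c1=4.
Step 11. [r3c4∈{1}] r3c4 is down to just 1. So r3c4=1.

Answer: 3 1 2 4 / 4 2 1 3 / 2 4 3 1 / 1 3 4 2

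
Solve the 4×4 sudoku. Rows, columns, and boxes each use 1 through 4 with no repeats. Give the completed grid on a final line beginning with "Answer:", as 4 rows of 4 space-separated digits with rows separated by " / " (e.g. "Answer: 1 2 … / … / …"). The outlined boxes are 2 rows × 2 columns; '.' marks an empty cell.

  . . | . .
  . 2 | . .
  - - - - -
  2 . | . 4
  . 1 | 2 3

Step 1. [r1c2∈{3,4}] in col 2, 4 fits only at r1c2 ⇒ r1c2=4.
Step 2. [r2c4∈{1}] nothing but 1 survives at r2c4, so r2c4=1.
Step 3. [r1c3∈{3}] r1c3 is down to just 3, so r1c3=3.
Step 4. [r3c2∈{3}] r3c2 is down to just 3. So r3c2=3.
Step 5. [r1c1∈{1}] nothing but 1 survives at r1c1 ⇒ r1c1=1.
Step 6. [r2c1∈{3}] nothing but 3 survives at r2c1, so r2c1=3.
Step 7. [r3c3∈{1}] r3c3 is down to just 1, so r3c3=1.
Step 8. [r2c3∈{4}] only 4 remains possible at r2c3, so r2c3=4.
Step 9. [r1c4∈{2}] nothing but 2 survives at r1c4, so r1c4=2.
Step 10. [r4c1∈{4}] r4c1 has the single candidate 4 ⇒ r4c1=4.

Answer: 1 4 3 2 / 3 2 4 1 / 2 3 1 4 / 4 1 2 3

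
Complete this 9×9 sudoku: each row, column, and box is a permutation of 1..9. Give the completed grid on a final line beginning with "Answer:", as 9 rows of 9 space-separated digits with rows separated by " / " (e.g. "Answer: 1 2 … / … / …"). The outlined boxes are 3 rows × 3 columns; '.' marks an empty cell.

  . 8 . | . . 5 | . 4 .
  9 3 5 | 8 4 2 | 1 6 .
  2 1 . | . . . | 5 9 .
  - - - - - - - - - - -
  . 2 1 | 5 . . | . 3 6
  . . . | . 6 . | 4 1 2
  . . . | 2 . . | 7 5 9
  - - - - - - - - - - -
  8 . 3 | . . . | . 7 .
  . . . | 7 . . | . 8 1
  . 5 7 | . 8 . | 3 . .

Step 1. [r1c1∈{6,7}] r1c1 is the only open cell in box 1 admitting 7. So r1c1=7.
Step 2. [r4c1∈{4}] r4c1 is down to just 4 ⇒ r4c1=4.
Step 3. [r8c1∈{6}] r8c1's peers cover all but 6. So r8c1=6.
Step 4. [r6c6∈{1,3,4,8}] across row 6, 4 lands solely at r6c6, so r6c6=4.
Step 5. [r7c7∈{2,6,9}] in col 7, 6 fits only at r7c7, so r7c7=6.
Step 6. [r8c7∈{2,9}] col 7 places 9 nowhere but r8c7 ⇒ r8c7=9.
Step 7. [r7c2∈{4,9}] in box 7, 9 fits only at r7c2, so r7c2=9.
Step 8. [r7c6∈{1}] r7c6's peers cover all but 1 ⇒ r7c6=1.
Step 9. [r1c4∈{1,3,6,9}] 1 has one home in col 4: r1c4, so r1c4=1.
Step 10. [r8c5∈{2,3,5}] across row 8, 5 lands solely at r8c5, so r8c5=5.
Step 11. [r5c3∈{8,9}] r5c3 is the only open cell in col 3 admitting 9. So r5c3=9.
Step 12. [r5c4∈{3}] r5c4's peers cover all but 3 ⇒ r5c4=3.
Step 13. [r9c4∈{4,6,9}] r9c4 is the only open cell in col 4 admitting 9. So r9c4=9.
Step 14. [r4c6∈{7,8,9}] col 6 places 9 nowhere but r4c6 ⇒ r4c6=9.
Step 15. [r4c5∈{7}] r4c5 has the single candidate 7, so r4c5=7.
Step 16. [r3c5∈{3}] only 3 remains possible at r3c5. So r3c5=3.
Step 17. [r3c6∈{6,7}] across col 6, 7 lands solely at r3c6 ⇒ r3c6=7.
Step 18. [r1c3∈{6}] nothing but 6 survives at r1c3. So r1c3=6.
Step 19. [r9c9∈{4}] nothing but 4 survives at r9c9 ⇒ r9c9=4.
Step 20. [r8c2∈{4}] r8c2's peers cover all but 4. So r8c2=4.
Step 21. [r1c9∈{3}] nothing but 3 survives at r1c9, so r1c9=3.
Step 22. [r4c7∈{8}] nothing but 8 survives at r4c7, so r4c7=8.
Step 23. [r6c1∈{3}] only 3 remains possible at r6c1. So r6c1=3.
Step 24. [r6c2∈{6}] r6c2 has the single candidate 6, so r6c2=6.
Step 25. [r8c3∈{2}] r8c3 has the single candidate 2. So r8c3=2.
Step 26. [r1c5∈{9}] r1c5 is down to just 9 ⇒ r1c5=9.
Step 27. [r7c5∈{2}] nothing but 2 survives at r7c5, so r7c5=2.
Step 28. [r9c8∈{2}] r9c8's peers cover all but 2 ⇒ r9c8=2.
Step 29. [r3c9∈{8}] nothing but 8 survives at r3c9. So r3c9=8.
Step 30. [r5c2∈{7}] r5c2's peers cover all but 7, so r5c2=7.
Step 31. [r6c5∈{1}] r6c5 is down to just 1, so r6c5=1.
Step 32. [r3c3∈{4}] r3c3's peers cover all but 4, so r3c3=4.
Step 33. [r9c6∈{6}] r9c6's peers cover all but 6. So r9c6=6.
Step 34. [r8c6∈{3}] r8c6 has the single candidate 3 ⇒ r8c6=3.
Step 35. [r5c6∈{8}] nothing but 8 survives at r5c6. So r5c6=8.
Step 36. [r7c4∈{4}] r7c4's peers cover all but 4 ⇒ r7c4=4.
Step 37. [r3c4∈{6}] r3c4 has the single candidate 6. So r3c4=6.
Step 38. [r1c7∈{2}] r1c7 has the single candidate 2, so r1c7=2.
Step 39. [r5c1∈{5}] r5c1's peers cover all but 5, so r5c1=5.
Step 40. [r9c1∈{1}] nothing but 1 survives at r9c1 ⇒ r9c1=1.
Step 41. [r2c9∈{7}] r2c9 has the single candidate 7, so r2c9=7.
Step 42. [r7c9∈{5}] only 5 remains possible at r7c9, so r7c9=5.
Step 43. [r6c3∈{8}] r6c3's peers cover all but 8, so r6c3=8.

Answer: 7 8 6 1 9 5 2 4 3 / 9 3 5 8 4 2 1 6 7 / 2 1 4 6 3 7 5 9 8 / 4 2 1 5 7 9 8 3 6 / 5 7 9 3 6 8 4 1 2 / 3 6 8 2 1 4 7 5 9 / 8 9 3 4 2 1 6 7 5 / 6 4 2 7 5 3 9 8 1 / 1 5 7 9 8 6 3 2 4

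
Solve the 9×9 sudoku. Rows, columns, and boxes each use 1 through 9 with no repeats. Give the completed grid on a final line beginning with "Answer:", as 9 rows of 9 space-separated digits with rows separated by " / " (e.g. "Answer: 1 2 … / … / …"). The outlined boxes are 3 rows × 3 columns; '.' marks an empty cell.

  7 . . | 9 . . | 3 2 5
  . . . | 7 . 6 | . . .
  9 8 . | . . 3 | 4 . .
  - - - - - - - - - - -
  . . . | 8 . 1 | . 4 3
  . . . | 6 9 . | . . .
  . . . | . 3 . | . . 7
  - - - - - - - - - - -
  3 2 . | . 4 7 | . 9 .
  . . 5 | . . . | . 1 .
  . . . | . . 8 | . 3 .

Step 1. [r6c4∈{2,4,5}] in col 4, 4 fits only at r6c4, so r6c4=4.
Step 2. [r2c8∈{8}] only 8 remains possible at r2c8 ⇒ r2c8=8.
Step 3. [r5c8∈{5}] only 5 remains possible at r5c8. So r5c8=5.
Step 4. [r5c6∈{2}] r5c6 is down to just 2. So r5c6=2.
Step 5. [r6c8∈{6}] r6c8 has the single candidate 6, so r6c8=6.
Step 6. [r3c9∈{1,6}] across box 3, 6 lands solely at r3c9 ⇒ r3c9=6.
Step 7. [r7c9∈{8}] only 8 remains possible at r7c9 ⇒ r7c9=8.
Step 8. [r5c9∈{1}] only 1 remains possible at r5c9. So r5c9=1.
Step 9. [r2c7∈{1,9}] 1 has one home in col 7: r2c7. So r2c7=1.
Step 10. [r8c1∈{4,6,8}] row 8 places 8 nowhere but r8c1 ⇒ r8c1=8.
Step 11. [r5c1∈{4}] r5c1 is down to just 4. So r5c1=4.
Step 12. [r4c5∈{5,7}] r4c5 is the only open cell in col 5 admitting 7 ⇒ r4c5=7.
Step 13. [r5c7∈{8}] r5c7 is down to just 8, so r5c7=8.
Step 14. [r6c3∈{1,2,8,9}] 8 has one home in row 6: r6c3 ⇒ r6c3=8.
Step 15. [r1c6∈{4}] r1c6 is down to just 4 ⇒ r1c6=4.
Step 16. [r6c6∈{5}] r6c6 is down to just 5. So r6c6=5.
Step 17. [r9c7∈{2,5,6,7}] the pair r4c7,r6c7 in col 7 locks {2,9} between them, so r9c7≠2.
Step 18. [r8c7∈{2,6,7}] the pair r4c7,r6c7 in col 7 locks {2,9} between them ⇒ r8c7≠2.
Step 19. [r4c3∈{2,6,9}] col 3 has a naked pair {1,6} at r1c3 and r7c3. So r4c3≠6.
Step 20. [r2c3∈{2,3,4}] the pair r2c1,r2c5 in row 2 locks {2,5} between them. So r2c3≠2.
Step 21. [r9c3∈{1,4,6,7,9}] col 3 has a naked pair {1,6} at r1c3 and r7c3 ⇒ r9c3≠1.
Step 22. [r9c3∈{4,6,7,9}] col 3 has a naked pair {1,6} at r1c3 and r7c3 ⇒ r9c3≠6.
Step 23. [r9c2∈{1,4,6,7,9}] the pair r7c3,r9c1 in box 7 locks {1,6} between them, so r9c2≠1.
Step 24. [r4c1∈{2,5,6}] the pair r4c3,r4c7 in row 4 locks {2,9} between them. So r4c1≠2.
Step 25. [r8c4∈{2,3}] 3 has one home in row 8: r8c4. So r8c4=3.
Step 26. [r3c3∈{1,2}] col 3 has a naked pair {1,6} at r1c3 and r7c3 ⇒ r3c3≠1.
Step 27. [r3c3∈{2}] r3c3's peers cover all but 2 ⇒ r3c3=2.
Step 28. [r9c4∈{1,2,5}] col 4 places 2 nowhere but r9c4, so r9c4=2.
Step 29. [r4c3∈{9}] nothing but 9 survives at r4c3. So r4c3=9.
Step 30. [r9c2∈{4,6,7,9}] in row 9, 9 fits only at r9c2. So r9c2=9.
Step 31. [r2c1∈{5}] nothing but 5 survives at r2c1 ⇒ r2c1=5.
Step 32. [r8c5∈{6}] only 6 remains possible at r8c5. So r8c5=6.
Step 33. [r9c9∈{4}] nothing but 4 survives at r9c9 ⇒ r9c9=4.
Step 34. [r9c3∈{7}] r9c3's peers cover all but 7. So r9c3=7.
Step 35. [r6c1∈{1,2}] r6c1 is the only open cell in col 1 admitting 2, so r6c1=2.
Step 36. [r9c1∈{1,6}] 1 has one home in col 1: r9c1. So r9c1=1.
Step 37. [r1c3∈{1,6}] in col 3, 1 fits only at r1c3. So r1c3=1.
Step 38. [r9c5∈{5}] r9c5 has the single candidate 5, so r9c5=5.
Step 39. [r5c3∈{3}] nothing but 3 survives at r5c3. So r5c3=3.
Step 40. [r4c1∈{6}] r4c1 is down to just 6. So r4c1=6.
Step 41. [r3c5∈{1}] nothing but 1 survives at r3c5, so r3c5=1.
Step 42. [r7c3∈{6}] only 6 remains possible at r7c3, so r7c3=6.
Step 43. [r2c3∈{4}] nothing but 4 survives at r2c3, so r2c3=4.
Step 44. [r6c2∈{1}] nothing but 1 survives at r6c2 ⇒ r6c2=1.
Step 45. [r7c7∈{5}] r7c7 has the single candidate 5. So r7c7=5.
Step 46. [r8c7∈{7}] r8c7's peers cover all but 7, so r8c7=7.
Step 47. [r8c6∈{9}] only 9 remains possible at r8c6 ⇒ r8c6=9.
Step 48. [r1c2∈{6}] nothing but 6 survives at r1c2. So r1c2=6.
Step 49. [r1c5∈{8}] only 8 remains possible at r1c5. So r1c5=8.
Step 50. [r7c4∈{1}] r7c4 has the single candidate 1. So r7c4=1.
Step 51. [r9c7∈{6}] r9c7 is down to just 6, so r9c7=6.
Step 52. [r2c9∈{9}] r2c9 is down to just 9, so r2c9=9.
Step 53. [r4c2∈{5}] nothing but 5 survives at r4c2, so r4c2=5.
Step 54. [r8c2∈{4}] only 4 remains possible at r8c2, so r8c2=4.
Step 55. [r3c8∈{7}] only 7 remains possible at r3c8, so r3c8=7.
Step 56. [r5c2∈{7}] r5c2's peers cover all but 7. So r5c2=7.
Step 57. [r2c5∈{2}] r2c5's peers cover all but 2 ⇒ r2c5=2.
Step 58. [r3c4∈{5}] r3c4 has the single candidate 5 ⇒ r3c4=5.
Step 59. [r8c9∈{2}] r8c9's peers cover all but 2 ⇒ r8c9=2.
Step 60. [r2c2∈{3}] r2c2 has the single candidate 3 ⇒ r2c2=3.
Step 61. [r4c7∈{2}] nothing but 2 survives at r4c7. So r4c7=2.
Step 62. [r6c7∈{9}] r6c7 has the single candidate 9. So r6c7=9.

Answer: 7 6 1 9 8 4 3 2 5 / 5 3 4 7 2 6 1 8 9 / 9 8 2 5 1 3 4 7 6 / 6 5 9 8 7 1 2 4 3 / 4 7 3 6 9 2 8 5 1 / 2 1 8 4 3 5 9 6 7 / 3 2 6 1 4 7 5 9 8 / 8 4 5 3 6 9 7 1 2 / 1 9 7 2 5 8 6 3 4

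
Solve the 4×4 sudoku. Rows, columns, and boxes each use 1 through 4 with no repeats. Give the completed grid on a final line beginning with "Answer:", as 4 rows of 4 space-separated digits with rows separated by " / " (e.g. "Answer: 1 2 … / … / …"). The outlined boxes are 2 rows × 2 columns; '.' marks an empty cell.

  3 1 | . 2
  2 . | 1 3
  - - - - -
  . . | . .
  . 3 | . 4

Step 1. [r3c1∈{1,4}] r3c1 is the only open cell in col 1 admitting 4 ⇒ r3c1=4.
Step 2. [r3c2∈{2}] r3c2's peers cover all but 2 ⇒ r3c2=2.
Step 3. [r4c1∈{1}] only 1 remains possible at r4c1 ⇒ r4c1=1.
Step 4. [r4c3∈{2}] nothing but 2 survives at r4c3. So r4c3=2.
Step 5. [r3c4∈{1}] r3c4 is down to just 1 ⇒ r3c4=1.
Step 6. [r1c3∈{4}] r1c3 is down to just 4, so r1c3=4.
Step 7. [r3c3∈{3}] nothing but 3 survives at r3c3, so r3c3=3.
Step 8. [r2c2∈{4}] nothing but 4 survives at r2c2. So r2c2=4.

Answer: 3 1 4 2 / 2 4 1 3 / 4 2 3 1 / 1 3 2 4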